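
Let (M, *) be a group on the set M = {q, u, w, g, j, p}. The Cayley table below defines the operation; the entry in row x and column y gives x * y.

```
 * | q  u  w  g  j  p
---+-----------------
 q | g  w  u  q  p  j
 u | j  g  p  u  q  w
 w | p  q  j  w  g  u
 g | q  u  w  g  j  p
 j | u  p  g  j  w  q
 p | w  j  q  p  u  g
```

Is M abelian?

No

j * q = u but q * j = p.
Since j and q do not commute, M is not abelian.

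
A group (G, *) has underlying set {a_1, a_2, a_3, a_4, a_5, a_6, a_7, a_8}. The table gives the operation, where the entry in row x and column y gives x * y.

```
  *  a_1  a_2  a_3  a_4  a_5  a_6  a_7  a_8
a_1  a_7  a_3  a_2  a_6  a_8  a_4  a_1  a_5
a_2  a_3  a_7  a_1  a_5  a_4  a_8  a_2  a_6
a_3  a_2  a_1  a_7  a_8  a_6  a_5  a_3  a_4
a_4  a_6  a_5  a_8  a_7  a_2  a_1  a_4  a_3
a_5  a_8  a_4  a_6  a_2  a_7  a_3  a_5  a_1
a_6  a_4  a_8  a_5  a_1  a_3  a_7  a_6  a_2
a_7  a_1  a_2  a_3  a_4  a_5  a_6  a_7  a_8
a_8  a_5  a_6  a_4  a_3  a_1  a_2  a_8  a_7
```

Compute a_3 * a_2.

Read row a_3, column a_2: a_3 * a_2 = a_1.

a_1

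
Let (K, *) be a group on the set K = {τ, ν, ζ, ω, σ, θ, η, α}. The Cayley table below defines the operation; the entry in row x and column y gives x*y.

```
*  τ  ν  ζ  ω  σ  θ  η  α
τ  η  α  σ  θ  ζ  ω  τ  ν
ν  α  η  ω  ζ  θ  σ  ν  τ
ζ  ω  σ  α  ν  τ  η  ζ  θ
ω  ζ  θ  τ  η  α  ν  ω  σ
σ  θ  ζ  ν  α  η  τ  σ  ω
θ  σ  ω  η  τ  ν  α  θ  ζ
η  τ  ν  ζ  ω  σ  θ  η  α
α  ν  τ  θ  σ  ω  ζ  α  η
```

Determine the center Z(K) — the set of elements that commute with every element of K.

{α, η}

An element z is central iff its row equals its column in the table.
For θ: θ*ν = ω ≠ σ = ν*θ, so θ ∉ Z.
Checking each element this way leaves Z(K) = {α, η}.
(Structurally, K here is isomorphic to the dihedral group D_4.)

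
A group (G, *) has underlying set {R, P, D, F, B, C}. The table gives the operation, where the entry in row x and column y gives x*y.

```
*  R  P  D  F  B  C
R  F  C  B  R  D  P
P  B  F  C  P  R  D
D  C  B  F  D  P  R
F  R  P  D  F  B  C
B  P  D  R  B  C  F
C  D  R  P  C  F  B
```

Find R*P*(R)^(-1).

D

The identity is F. In row R, the entry F sits in column R, so R^(-1) = R.
R*P = C
C*R = D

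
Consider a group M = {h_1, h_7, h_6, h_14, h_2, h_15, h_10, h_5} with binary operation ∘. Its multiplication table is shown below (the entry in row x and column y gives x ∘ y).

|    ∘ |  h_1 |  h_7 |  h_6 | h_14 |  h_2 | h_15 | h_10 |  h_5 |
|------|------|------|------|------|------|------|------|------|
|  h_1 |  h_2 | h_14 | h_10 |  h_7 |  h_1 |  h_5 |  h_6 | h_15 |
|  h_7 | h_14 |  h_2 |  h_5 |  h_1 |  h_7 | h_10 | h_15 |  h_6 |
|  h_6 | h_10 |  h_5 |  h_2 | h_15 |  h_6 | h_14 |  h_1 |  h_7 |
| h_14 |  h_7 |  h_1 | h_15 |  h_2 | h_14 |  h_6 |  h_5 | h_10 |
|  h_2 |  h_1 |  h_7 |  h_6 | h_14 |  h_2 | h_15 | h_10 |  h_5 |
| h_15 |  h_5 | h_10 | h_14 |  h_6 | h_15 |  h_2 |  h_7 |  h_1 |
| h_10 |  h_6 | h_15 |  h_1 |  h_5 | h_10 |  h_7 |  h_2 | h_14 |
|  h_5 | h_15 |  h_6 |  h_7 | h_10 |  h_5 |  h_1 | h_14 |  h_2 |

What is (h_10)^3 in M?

h_10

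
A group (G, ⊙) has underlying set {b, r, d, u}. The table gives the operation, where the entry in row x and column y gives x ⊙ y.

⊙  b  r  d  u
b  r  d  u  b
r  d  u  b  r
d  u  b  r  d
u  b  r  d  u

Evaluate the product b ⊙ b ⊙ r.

b ⊙ b = r
r ⊙ r = u

u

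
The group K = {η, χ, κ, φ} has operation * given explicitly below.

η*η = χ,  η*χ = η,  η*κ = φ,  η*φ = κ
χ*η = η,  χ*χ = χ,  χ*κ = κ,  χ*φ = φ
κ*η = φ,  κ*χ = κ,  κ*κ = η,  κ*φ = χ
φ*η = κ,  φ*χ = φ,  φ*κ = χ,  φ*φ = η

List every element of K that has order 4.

Identity is χ. Compute the order of each non-identity element by repeated multiplication:
  η: η → χ  (order 2)
  κ: κ → η → φ → χ  (order 4)
  φ: φ → η → κ → χ  (order 4)
Elements of order 4: {κ, φ}.

{κ, φ}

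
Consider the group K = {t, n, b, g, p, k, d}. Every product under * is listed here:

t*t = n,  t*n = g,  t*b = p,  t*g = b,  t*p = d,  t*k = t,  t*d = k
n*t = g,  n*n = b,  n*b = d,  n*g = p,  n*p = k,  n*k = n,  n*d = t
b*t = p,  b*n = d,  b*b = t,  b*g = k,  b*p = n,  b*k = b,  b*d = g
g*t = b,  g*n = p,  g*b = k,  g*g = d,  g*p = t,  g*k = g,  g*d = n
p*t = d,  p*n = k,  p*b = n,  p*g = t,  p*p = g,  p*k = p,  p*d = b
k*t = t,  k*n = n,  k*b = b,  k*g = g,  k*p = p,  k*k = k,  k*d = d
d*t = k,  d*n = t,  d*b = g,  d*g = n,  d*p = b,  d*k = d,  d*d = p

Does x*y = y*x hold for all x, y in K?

Yes

Check whether the table is symmetric across its main diagonal.
Every entry (row x, col y) equals the entry (row y, col x), so K is abelian.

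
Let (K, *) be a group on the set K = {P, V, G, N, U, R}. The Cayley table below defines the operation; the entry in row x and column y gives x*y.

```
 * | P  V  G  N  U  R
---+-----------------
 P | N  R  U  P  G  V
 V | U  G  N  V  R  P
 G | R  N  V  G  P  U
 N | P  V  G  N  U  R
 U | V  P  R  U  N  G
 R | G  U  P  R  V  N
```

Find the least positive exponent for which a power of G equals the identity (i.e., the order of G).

The identity element is N (its row matches the header).
G^1 = G
G^2 = G*G = V
G^3 = V*G = N
The first power of G equal to the identity is G^3, so ord(G) = 3.

3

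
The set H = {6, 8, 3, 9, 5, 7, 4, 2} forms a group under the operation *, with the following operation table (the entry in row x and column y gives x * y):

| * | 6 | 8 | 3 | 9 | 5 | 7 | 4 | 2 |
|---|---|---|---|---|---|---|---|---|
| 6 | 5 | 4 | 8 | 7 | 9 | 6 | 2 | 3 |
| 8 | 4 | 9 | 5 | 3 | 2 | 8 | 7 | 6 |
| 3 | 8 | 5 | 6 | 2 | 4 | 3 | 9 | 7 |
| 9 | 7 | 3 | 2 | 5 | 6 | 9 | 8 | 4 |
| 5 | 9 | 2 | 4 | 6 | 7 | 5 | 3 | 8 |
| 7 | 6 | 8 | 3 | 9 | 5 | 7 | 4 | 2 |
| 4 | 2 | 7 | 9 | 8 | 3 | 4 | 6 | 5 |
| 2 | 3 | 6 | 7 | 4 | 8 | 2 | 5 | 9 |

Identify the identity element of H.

7

The identity e satisfies e * x = x for all x, so its row in the table reproduces the column headers.
Row 7 reads: 6, 8, 3, 9, 5, 7, 4, 2 — exactly the header order. So 7 is the identity.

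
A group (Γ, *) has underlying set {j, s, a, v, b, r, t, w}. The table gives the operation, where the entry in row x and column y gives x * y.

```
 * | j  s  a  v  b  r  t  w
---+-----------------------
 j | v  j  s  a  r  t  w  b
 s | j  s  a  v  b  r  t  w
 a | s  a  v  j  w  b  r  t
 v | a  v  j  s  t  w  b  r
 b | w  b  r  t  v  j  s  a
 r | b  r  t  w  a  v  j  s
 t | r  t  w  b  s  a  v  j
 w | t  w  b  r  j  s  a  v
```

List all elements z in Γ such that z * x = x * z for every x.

{s, v}

An element z is central iff its row equals its column in the table.
For t: t * a = w ≠ r = a * t, so t ∉ Z.
Checking each element this way leaves Z(Γ) = {s, v}.
(Structurally, Γ here is isomorphic to the quaternion group Q_8.)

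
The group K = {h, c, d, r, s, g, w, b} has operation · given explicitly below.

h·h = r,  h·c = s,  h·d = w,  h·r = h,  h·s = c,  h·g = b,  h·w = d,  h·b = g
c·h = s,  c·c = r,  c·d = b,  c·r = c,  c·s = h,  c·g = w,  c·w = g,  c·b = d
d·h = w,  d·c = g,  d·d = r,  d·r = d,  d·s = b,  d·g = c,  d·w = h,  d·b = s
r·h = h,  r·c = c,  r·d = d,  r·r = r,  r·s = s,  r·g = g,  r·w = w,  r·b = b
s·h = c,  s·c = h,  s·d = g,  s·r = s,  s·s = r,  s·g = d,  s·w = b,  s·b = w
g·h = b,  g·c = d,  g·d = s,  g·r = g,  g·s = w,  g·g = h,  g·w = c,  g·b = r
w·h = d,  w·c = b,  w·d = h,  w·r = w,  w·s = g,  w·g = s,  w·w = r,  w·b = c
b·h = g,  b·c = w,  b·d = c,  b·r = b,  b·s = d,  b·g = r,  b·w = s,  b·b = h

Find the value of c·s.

Read row c, column s: c·s = h.

h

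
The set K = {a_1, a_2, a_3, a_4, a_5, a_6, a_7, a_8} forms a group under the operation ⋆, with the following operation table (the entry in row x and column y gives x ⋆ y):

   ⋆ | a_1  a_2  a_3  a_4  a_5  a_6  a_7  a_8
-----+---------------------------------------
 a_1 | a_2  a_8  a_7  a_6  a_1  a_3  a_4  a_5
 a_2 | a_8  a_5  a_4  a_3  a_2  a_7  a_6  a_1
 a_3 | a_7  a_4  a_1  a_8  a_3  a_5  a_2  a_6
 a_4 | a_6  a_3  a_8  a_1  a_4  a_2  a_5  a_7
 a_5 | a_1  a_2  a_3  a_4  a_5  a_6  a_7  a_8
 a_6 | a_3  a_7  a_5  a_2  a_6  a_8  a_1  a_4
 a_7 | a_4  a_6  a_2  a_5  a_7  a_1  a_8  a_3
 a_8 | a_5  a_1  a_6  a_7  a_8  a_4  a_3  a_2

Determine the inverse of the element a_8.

a_1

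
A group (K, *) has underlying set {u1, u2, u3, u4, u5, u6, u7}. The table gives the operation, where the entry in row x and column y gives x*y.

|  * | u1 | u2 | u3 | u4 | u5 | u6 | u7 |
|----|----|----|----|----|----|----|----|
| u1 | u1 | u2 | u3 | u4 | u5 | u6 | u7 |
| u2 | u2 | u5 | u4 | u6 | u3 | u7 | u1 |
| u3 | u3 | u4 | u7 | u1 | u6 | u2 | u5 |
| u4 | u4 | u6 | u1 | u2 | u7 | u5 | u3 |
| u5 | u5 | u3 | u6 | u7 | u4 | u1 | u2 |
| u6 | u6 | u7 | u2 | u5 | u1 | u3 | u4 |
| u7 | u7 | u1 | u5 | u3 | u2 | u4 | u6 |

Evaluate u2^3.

u3

u2^1 = u2
u2^2 = u2*u2 = u5
u2^3 = u5*u2 = u3
(Structurally, K here is isomorphic to the cyclic group Z_7.)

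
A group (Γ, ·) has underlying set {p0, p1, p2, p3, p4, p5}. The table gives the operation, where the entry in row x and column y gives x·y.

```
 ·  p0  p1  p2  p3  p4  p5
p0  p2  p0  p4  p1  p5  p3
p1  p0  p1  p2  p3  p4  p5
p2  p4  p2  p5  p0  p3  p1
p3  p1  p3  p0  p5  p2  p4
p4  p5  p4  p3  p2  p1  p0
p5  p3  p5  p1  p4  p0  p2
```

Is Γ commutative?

Yes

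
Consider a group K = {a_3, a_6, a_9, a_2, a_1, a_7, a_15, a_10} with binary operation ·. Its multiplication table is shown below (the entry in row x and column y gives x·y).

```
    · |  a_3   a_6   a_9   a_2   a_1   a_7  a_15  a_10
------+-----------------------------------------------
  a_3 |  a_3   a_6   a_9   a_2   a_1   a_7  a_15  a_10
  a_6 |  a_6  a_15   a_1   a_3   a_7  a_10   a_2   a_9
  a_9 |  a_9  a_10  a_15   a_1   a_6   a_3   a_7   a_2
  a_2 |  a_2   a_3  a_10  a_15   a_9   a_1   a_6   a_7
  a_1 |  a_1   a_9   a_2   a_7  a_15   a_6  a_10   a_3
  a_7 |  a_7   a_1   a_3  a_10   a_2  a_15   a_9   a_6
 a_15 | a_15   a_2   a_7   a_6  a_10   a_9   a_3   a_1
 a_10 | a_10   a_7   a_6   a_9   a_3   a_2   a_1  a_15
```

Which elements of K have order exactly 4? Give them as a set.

Identity is a_3. Compute the order of each non-identity element by repeated multiplication:
  a_6: a_6 → a_15 → a_2 → a_3  (order 4)
  a_9: a_9 → a_15 → a_7 → a_3  (order 4)
  a_2: a_2 → a_15 → a_6 → a_3  (order 4)
  a_1: a_1 → a_15 → a_10 → a_3  (order 4)
  a_7: a_7 → a_15 → a_9 → a_3  (order 4)
  a_15: a_15 → a_3  (order 2)
  a_10: a_10 → a_15 → a_1 → a_3  (order 4)
Elements of order 4: {a_1, a_10, a_2, a_6, a_7, a_9}.
(Structurally, K here is isomorphic to the quaternion group Q_8.)

{a_1, a_10, a_2, a_6, a_7, a_9}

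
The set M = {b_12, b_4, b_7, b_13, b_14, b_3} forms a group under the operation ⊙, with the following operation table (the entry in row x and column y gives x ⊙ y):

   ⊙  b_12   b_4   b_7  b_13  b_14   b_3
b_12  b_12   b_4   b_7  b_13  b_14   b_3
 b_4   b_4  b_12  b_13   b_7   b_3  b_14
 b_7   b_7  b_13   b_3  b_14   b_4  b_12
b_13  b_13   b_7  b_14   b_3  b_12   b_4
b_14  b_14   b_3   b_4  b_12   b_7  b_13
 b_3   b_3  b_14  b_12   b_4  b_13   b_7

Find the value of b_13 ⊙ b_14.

b_12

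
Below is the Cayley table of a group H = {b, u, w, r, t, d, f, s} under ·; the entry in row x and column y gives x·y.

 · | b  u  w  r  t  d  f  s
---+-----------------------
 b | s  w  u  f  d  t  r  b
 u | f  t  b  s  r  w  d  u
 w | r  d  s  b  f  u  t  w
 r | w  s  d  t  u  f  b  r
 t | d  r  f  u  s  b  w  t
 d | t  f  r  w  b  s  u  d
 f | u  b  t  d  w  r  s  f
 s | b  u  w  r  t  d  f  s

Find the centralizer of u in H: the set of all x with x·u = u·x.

Compare row u with column u entry by entry.
r·u = s = u·r, so r commutes with u.
d·u = f but u·d = w, so d does not.
Collecting the elements that commute with u: C(u) = {r, s, t, u}.

{r, s, t, u}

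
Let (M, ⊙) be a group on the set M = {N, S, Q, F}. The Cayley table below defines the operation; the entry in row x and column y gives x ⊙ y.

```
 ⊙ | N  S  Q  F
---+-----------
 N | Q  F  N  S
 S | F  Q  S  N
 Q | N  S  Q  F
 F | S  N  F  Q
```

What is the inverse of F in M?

F

First locate the identity: row Q matches the header, so Q is the identity.
Scan row F for Q: F ⊙ F = Q. Hence F^(-1) = F.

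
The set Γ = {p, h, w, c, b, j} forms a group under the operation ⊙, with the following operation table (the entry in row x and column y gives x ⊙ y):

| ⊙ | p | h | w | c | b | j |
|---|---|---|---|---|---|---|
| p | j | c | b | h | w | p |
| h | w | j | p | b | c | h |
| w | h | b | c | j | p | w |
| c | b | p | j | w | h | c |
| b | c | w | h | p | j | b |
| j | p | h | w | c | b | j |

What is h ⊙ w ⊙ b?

h ⊙ w = p
p ⊙ b = w

w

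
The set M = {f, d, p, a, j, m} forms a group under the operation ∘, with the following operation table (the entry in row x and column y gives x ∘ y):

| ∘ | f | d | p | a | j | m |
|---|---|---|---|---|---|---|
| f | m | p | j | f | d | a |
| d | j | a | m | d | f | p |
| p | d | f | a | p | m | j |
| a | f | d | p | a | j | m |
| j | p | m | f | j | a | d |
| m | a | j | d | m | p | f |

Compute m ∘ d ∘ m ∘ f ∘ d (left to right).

m ∘ d = j
j ∘ m = d
d ∘ f = j
j ∘ d = m

m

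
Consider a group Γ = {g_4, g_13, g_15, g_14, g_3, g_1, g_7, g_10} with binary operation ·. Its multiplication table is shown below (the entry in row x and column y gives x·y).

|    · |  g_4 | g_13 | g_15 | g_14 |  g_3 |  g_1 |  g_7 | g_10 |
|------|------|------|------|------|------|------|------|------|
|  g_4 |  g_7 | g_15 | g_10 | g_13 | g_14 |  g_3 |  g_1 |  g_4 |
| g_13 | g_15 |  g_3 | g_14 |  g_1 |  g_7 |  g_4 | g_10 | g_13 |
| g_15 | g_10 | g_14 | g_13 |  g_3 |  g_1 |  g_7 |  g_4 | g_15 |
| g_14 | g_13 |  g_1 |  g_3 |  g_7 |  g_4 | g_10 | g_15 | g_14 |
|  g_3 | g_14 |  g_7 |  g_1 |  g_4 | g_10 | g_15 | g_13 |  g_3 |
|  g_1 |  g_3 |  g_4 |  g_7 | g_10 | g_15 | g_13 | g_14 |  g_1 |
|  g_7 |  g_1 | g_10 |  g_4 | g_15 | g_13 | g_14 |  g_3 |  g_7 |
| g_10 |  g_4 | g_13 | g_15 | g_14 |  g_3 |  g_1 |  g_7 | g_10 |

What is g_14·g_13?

Read row g_14, column g_13: g_14·g_13 = g_1.

g_1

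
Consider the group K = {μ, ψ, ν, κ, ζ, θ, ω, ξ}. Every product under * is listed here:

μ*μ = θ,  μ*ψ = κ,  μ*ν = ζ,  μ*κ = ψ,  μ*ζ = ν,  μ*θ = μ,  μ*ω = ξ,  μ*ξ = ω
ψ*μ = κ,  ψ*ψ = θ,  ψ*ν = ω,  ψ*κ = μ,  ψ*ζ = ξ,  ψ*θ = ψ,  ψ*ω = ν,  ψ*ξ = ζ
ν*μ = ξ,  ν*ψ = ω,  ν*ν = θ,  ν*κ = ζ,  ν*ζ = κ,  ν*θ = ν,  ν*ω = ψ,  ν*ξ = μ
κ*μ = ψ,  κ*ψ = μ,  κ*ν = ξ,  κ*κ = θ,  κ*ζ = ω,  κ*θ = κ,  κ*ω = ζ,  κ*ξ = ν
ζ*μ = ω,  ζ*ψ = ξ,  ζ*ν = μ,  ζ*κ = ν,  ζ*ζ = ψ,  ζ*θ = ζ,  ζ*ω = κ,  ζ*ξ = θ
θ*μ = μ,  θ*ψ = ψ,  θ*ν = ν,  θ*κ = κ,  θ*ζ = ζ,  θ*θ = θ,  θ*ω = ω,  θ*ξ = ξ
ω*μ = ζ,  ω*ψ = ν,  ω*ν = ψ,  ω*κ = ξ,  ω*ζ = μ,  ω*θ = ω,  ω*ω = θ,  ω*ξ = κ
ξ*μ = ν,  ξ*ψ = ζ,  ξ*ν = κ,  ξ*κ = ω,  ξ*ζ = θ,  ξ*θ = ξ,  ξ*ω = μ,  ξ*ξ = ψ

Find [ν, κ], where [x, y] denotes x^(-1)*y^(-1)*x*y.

Identity is θ; from the table ν^(-1) = ν and κ^(-1) = κ.
ν*κ = ζ
ζ*ν = μ
μ*κ = ψ

ψ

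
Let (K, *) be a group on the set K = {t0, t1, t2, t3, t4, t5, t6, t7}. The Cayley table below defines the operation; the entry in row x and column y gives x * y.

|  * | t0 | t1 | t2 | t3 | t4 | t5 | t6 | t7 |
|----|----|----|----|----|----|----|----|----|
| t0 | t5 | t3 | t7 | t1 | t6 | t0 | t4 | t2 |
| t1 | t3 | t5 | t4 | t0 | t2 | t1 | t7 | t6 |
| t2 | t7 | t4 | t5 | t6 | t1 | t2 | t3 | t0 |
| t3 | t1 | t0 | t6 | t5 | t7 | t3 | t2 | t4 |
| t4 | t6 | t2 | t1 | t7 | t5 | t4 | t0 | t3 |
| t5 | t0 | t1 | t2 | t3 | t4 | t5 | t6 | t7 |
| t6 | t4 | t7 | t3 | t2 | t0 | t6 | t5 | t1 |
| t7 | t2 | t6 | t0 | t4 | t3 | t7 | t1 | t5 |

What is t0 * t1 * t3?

t5

t0 * t1 = t3
t3 * t3 = t5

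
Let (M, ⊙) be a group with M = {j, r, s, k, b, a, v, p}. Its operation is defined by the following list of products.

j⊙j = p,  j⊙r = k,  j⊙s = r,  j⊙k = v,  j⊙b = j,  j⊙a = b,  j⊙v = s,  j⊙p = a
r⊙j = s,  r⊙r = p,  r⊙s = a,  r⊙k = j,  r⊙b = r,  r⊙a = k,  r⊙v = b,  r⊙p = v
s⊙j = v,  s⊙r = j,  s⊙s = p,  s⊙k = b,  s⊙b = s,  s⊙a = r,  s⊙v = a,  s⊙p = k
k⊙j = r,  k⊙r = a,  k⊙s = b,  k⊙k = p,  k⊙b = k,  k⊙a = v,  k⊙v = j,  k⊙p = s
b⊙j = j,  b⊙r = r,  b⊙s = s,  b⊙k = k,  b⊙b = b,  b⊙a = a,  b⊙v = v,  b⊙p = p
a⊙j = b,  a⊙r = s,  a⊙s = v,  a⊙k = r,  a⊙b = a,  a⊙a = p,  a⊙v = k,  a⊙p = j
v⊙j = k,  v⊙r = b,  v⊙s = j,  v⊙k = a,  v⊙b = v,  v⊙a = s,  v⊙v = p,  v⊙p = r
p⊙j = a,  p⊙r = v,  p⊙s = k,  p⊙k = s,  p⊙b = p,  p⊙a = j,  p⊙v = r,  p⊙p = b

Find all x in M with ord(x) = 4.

Identity is b. Compute the order of each non-identity element by repeated multiplication:
  j: j → p → a → b  (order 4)
  r: r → p → v → b  (order 4)
  s: s → p → k → b  (order 4)
  k: k → p → s → b  (order 4)
  a: a → p → j → b  (order 4)
  v: v → p → r → b  (order 4)
  p: p → b  (order 2)
Elements of order 4: {a, j, k, r, s, v}.

{a, j, k, r, s, v}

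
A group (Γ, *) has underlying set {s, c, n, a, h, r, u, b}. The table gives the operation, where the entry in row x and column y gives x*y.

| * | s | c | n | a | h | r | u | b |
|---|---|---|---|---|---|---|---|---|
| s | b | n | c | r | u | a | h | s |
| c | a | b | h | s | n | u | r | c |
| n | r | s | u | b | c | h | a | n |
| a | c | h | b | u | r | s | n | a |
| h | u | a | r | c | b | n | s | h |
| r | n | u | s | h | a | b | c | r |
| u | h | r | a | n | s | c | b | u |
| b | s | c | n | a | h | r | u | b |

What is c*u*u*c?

c*u = r
r*u = c
c*c = b
(Structurally, Γ here is isomorphic to the dihedral group D_4.)

b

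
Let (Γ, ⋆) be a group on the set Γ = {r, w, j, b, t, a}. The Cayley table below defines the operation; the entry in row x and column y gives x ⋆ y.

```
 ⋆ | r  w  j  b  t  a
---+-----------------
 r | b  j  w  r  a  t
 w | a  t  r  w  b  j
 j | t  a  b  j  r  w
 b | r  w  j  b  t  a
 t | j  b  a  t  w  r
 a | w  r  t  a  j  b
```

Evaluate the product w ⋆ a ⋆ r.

t

w ⋆ a = j
j ⋆ r = t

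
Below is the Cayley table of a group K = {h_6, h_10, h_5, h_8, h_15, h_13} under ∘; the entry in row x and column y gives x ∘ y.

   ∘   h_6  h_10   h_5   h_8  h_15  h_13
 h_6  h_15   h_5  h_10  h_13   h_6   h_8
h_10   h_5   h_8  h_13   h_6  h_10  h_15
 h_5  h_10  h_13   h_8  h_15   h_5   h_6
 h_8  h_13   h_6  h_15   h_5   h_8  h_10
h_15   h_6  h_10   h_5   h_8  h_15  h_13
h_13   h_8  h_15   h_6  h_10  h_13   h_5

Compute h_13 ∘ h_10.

Read row h_13, column h_10: h_13 ∘ h_10 = h_15.

h_15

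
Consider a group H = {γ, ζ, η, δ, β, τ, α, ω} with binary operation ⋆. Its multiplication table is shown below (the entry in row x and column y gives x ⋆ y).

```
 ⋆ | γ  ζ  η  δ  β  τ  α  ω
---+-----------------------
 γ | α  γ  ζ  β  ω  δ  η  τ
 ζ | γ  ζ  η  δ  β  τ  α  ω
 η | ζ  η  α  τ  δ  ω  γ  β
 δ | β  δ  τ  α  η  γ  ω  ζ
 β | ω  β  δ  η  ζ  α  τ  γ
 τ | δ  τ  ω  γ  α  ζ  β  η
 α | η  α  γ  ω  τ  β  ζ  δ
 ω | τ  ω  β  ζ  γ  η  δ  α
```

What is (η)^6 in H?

η^1 = η
η^2 = η ⋆ η = α
η^3 = α ⋆ η = γ
η^4 = γ ⋆ η = ζ
η^5 = ζ ⋆ η = η
η^6 = η ⋆ η = α
(Structurally, H here is isomorphic to Z_2 x Z_4.)

α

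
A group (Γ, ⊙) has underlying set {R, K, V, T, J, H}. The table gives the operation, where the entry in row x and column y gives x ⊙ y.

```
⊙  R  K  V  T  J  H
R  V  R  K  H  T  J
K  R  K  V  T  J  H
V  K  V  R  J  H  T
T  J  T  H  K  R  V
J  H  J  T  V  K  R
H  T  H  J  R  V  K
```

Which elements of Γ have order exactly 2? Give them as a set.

Identity is K. Compute the order of each non-identity element by repeated multiplication:
  R: R → V → K  (order 3)
  V: V → R → K  (order 3)
  T: T → K  (order 2)
  J: J → K  (order 2)
  H: H → K  (order 2)
Elements of order 2: {H, J, T}.

{H, J, T}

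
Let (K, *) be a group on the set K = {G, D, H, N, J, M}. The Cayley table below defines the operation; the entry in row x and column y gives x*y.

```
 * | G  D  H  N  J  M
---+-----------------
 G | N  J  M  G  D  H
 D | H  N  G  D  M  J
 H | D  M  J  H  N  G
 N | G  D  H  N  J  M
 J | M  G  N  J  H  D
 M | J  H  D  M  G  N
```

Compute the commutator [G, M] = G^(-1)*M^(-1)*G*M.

J

Identity is N; from the table G^(-1) = G and M^(-1) = M.
G*M = H
H*G = D
D*M = J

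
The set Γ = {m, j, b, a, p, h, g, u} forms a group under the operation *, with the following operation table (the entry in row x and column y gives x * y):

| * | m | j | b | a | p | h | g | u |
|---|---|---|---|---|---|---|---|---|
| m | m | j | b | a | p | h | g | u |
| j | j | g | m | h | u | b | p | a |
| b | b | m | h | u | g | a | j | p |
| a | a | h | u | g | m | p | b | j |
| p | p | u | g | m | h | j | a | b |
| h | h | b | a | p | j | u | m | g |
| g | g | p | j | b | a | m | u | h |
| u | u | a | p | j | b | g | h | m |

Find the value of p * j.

u

Read row p, column j: p * j = u.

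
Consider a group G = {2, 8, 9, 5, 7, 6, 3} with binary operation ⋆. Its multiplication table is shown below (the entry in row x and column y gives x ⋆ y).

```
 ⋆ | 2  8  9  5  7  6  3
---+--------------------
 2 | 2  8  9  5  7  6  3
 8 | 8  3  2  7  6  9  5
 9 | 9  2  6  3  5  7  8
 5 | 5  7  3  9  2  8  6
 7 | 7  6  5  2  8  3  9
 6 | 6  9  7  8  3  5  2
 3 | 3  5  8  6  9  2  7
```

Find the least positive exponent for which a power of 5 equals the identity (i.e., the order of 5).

The identity element is 2 (its row matches the header).
5^1 = 5
5^2 = 5 ⋆ 5 = 9
5^3 = 9 ⋆ 5 = 3
5^4 = 3 ⋆ 5 = 6
5^5 = 6 ⋆ 5 = 8
5^6 = 8 ⋆ 5 = 7
5^7 = 7 ⋆ 5 = 2
The first power of 5 equal to the identity is 5^7, so ord(5) = 7.

7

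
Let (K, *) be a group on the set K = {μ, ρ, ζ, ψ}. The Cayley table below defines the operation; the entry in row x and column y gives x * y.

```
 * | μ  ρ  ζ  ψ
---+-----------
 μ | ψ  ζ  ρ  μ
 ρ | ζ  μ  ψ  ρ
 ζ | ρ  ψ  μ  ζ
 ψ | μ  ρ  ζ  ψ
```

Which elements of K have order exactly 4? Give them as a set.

{ζ, ρ}

Identity is ψ. Compute the order of each non-identity element by repeated multiplication:
  μ: μ → ψ  (order 2)
  ρ: ρ → μ → ζ → ψ  (order 4)
  ζ: ζ → μ → ρ → ψ  (order 4)
Elements of order 4: {ζ, ρ}.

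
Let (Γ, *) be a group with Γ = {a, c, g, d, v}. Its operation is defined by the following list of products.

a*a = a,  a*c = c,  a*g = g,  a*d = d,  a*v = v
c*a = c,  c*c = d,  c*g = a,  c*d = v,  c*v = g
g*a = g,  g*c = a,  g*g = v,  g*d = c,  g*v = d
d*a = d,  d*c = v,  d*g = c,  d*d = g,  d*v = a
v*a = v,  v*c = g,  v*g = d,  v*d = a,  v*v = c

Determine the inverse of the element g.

c

First locate the identity: row a matches the header, so a is the identity.
Scan row g for a: g * c = a. Hence g^(-1) = c.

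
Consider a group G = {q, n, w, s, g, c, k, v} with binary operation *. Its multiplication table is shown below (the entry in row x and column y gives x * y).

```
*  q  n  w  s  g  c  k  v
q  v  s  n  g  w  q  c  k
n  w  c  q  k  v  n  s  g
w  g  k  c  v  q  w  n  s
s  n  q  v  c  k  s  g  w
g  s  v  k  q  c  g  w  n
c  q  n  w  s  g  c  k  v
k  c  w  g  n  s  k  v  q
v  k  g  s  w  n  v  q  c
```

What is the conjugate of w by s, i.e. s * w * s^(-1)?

w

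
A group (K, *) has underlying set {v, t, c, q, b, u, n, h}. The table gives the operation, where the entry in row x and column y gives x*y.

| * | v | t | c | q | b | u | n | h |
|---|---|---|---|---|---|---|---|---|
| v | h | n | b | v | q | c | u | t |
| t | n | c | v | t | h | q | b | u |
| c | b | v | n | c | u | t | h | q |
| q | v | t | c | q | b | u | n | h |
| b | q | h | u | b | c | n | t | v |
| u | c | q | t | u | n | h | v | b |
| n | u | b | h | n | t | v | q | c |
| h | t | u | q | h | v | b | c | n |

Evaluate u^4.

u^1 = u
u^2 = u*u = h
u^3 = h*u = b
u^4 = b*u = n
(Structurally, K here is isomorphic to the cyclic group Z_8.)

n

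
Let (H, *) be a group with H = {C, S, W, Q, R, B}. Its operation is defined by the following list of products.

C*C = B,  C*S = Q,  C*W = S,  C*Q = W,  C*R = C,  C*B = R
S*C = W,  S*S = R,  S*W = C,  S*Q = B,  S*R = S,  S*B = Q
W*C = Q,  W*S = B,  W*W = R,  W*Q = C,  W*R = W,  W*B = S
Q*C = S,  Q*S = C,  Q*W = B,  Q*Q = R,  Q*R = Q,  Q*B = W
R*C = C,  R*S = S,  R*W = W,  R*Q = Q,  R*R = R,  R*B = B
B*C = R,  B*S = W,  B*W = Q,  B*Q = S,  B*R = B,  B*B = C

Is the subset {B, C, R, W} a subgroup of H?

No

B*W = Q, which is not in {B, C, R, W}.
The subset is not closed under *, so it is not a subgroup.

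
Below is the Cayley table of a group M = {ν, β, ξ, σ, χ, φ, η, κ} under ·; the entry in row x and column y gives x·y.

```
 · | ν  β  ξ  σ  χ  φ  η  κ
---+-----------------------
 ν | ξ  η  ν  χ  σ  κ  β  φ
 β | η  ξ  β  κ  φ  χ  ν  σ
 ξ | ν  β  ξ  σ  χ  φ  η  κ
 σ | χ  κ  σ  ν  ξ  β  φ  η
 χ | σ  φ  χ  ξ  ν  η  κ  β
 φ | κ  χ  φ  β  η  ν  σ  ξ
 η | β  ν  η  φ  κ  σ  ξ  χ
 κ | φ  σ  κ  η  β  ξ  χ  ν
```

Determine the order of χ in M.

The identity element is ξ (its row matches the header).
χ^1 = χ
χ^2 = χ·χ = ν
χ^3 = ν·χ = σ
χ^4 = σ·χ = ξ
The first power of χ equal to the identity is χ^4, so ord(χ) = 4.

4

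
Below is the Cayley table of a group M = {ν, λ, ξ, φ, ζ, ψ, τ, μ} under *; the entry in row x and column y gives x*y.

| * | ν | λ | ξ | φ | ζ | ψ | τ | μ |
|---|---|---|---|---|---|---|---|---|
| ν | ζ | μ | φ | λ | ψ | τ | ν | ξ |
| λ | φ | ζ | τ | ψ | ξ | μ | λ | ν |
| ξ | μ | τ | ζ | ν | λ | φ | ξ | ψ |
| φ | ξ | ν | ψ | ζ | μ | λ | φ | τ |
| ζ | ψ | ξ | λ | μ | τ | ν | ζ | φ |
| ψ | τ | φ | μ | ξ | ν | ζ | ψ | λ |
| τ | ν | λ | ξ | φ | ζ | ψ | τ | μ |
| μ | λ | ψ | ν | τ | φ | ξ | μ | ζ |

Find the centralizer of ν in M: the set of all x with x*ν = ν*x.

{ζ, ν, τ, ψ}

Compare row ν with column ν entry by entry.
ζ*ν = ψ = ν*ζ, so ζ commutes with ν.
μ*ν = λ but ν*μ = ξ, so μ does not.
Collecting the elements that commute with ν: C(ν) = {ζ, ν, τ, ψ}.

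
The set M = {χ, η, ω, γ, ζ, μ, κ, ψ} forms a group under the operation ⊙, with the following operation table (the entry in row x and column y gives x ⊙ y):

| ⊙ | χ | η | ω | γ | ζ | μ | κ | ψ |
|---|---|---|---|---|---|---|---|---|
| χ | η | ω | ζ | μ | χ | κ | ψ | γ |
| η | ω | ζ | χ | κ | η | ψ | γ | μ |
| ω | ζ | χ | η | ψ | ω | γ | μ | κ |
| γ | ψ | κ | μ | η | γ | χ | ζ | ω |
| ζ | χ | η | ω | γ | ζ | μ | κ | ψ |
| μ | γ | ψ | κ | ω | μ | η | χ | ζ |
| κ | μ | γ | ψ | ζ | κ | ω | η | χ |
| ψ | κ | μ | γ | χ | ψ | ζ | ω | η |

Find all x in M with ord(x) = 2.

{η}

Identity is ζ. Compute the order of each non-identity element by repeated multiplication:
  χ: χ → η → ω → ζ  (order 4)
  η: η → ζ  (order 2)
  ω: ω → η → χ → ζ  (order 4)
  γ: γ → η → κ → ζ  (order 4)
  μ: μ → η → ψ → ζ  (order 4)
  κ: κ → η → γ → ζ  (order 4)
  ψ: ψ → η → μ → ζ  (order 4)
Elements of order 2: {η}.
(Structurally, M here is isomorphic to the quaternion group Q_8.)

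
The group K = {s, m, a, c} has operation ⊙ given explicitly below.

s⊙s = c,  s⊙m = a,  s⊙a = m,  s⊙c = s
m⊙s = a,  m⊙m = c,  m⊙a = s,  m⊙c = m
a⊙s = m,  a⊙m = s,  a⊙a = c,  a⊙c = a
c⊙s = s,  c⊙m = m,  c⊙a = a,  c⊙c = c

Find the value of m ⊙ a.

s

Read row m, column a: m ⊙ a = s.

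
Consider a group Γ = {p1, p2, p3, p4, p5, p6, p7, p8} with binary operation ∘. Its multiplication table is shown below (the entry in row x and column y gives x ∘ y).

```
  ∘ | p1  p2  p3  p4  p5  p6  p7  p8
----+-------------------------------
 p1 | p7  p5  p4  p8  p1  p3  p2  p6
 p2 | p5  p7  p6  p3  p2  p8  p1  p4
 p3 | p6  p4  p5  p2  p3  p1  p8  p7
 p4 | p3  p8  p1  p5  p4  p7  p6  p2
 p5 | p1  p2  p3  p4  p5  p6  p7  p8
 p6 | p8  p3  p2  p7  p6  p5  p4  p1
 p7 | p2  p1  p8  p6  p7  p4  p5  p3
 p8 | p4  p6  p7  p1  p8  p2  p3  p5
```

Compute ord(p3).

2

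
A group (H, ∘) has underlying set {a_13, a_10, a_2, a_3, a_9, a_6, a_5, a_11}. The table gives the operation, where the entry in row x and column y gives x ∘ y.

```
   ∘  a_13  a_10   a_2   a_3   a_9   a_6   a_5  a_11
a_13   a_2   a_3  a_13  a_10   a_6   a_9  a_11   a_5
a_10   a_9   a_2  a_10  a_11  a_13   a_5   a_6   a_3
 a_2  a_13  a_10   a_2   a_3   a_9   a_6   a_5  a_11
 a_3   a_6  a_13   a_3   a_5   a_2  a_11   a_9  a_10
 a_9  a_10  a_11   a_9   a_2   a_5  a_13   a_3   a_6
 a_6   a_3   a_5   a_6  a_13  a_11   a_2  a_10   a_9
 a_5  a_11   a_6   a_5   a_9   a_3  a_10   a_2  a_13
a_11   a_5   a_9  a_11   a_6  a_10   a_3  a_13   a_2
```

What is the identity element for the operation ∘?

The identity e satisfies e ∘ x = x for all x, so its row in the table reproduces the column headers.
Row a_2 reads: a_13, a_10, a_2, a_3, a_9, a_6, a_5, a_11 — exactly the header order. So a_2 is the identity.

a_2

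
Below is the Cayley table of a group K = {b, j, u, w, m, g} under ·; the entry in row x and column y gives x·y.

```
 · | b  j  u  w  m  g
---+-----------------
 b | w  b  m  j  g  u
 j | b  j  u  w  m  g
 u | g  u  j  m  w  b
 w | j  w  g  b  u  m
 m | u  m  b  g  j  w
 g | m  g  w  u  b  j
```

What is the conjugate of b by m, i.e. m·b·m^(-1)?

The identity is j. In row m, the entry j sits in column m, so m^(-1) = m.
m·b = u
u·m = w

w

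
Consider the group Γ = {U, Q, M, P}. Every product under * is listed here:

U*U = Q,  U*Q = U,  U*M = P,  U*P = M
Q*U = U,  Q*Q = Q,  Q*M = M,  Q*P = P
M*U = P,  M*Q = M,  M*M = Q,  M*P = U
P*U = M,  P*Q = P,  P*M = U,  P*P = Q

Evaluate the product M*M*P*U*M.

M*M = Q
Q*P = P
P*U = M
M*M = Q

Q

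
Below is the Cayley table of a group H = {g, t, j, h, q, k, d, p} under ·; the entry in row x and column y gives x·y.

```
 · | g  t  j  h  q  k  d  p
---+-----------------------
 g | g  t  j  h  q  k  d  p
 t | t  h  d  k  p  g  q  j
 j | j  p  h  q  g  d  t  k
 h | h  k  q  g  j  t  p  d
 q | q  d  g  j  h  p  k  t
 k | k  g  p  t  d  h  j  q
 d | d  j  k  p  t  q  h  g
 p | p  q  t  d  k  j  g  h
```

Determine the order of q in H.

The identity element is g (its row matches the header).
q^1 = q
q^2 = q·q = h
q^3 = h·q = j
q^4 = j·q = g
The first power of q equal to the identity is q^4, so ord(q) = 4.

4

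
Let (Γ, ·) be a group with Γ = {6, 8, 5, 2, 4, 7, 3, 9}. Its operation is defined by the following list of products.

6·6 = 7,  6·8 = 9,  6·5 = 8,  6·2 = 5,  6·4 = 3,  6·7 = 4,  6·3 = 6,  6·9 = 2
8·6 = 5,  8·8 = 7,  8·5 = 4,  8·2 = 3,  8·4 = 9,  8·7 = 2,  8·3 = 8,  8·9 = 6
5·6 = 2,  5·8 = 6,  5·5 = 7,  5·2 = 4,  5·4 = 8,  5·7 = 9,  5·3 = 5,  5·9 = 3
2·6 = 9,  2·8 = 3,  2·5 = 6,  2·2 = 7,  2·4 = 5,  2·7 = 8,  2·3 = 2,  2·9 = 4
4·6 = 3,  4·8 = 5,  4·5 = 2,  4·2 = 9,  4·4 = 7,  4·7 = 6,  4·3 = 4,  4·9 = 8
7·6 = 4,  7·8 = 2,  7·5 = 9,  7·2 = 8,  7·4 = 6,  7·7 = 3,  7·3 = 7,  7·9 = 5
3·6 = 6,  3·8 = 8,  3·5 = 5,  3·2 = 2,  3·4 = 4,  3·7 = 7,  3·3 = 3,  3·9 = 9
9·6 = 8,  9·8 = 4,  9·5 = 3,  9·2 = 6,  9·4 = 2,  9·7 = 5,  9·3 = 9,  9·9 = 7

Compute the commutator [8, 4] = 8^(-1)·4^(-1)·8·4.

7

Identity is 3; from the table 8^(-1) = 2 and 4^(-1) = 6.
2·6 = 9
9·8 = 4
4·4 = 7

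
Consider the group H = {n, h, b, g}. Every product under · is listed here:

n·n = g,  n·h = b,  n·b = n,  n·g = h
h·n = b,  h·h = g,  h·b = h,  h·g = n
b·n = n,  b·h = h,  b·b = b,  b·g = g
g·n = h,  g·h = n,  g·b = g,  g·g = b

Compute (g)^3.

g

g^1 = g
g^2 = g·g = b
g^3 = b·g = g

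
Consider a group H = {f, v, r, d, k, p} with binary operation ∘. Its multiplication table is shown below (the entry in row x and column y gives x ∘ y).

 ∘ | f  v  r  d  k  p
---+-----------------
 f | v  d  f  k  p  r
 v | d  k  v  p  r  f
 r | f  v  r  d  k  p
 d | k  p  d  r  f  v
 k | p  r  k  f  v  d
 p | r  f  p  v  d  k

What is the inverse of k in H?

v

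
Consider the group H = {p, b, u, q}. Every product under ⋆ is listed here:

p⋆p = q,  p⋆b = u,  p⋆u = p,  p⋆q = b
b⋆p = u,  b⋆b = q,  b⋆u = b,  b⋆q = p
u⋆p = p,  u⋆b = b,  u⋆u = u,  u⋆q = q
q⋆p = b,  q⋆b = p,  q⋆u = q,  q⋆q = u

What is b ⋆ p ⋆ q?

q

b ⋆ p = u
u ⋆ q = q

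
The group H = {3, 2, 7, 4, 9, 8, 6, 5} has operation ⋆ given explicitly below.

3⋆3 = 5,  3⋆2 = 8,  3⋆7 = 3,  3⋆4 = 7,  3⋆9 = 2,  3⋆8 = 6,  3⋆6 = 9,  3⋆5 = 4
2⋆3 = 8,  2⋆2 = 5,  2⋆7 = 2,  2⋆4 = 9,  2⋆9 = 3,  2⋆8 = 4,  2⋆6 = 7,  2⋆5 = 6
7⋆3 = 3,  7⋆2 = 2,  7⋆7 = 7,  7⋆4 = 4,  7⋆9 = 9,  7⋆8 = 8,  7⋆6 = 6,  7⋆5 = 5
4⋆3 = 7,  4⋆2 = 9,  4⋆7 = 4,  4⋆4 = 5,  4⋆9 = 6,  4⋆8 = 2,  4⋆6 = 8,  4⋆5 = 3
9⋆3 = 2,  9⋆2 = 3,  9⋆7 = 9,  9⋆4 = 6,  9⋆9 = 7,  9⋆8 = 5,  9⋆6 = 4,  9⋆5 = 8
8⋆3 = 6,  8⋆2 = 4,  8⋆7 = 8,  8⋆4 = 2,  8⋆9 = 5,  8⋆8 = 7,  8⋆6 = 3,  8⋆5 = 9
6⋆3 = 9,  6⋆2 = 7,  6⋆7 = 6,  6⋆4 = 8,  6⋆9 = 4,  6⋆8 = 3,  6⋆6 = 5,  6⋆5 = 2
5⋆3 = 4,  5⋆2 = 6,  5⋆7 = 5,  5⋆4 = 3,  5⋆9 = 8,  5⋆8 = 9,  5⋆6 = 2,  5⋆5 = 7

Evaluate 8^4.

7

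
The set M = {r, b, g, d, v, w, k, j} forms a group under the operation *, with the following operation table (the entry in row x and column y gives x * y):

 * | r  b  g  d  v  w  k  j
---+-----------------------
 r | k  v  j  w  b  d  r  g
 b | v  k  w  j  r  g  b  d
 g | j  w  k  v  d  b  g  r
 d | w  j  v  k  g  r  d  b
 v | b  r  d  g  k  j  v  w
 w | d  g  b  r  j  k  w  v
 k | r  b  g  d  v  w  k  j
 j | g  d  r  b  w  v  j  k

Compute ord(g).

The identity element is k (its row matches the header).
g^1 = g
g^2 = g * g = k
The first power of g equal to the identity is g^2, so ord(g) = 2.

2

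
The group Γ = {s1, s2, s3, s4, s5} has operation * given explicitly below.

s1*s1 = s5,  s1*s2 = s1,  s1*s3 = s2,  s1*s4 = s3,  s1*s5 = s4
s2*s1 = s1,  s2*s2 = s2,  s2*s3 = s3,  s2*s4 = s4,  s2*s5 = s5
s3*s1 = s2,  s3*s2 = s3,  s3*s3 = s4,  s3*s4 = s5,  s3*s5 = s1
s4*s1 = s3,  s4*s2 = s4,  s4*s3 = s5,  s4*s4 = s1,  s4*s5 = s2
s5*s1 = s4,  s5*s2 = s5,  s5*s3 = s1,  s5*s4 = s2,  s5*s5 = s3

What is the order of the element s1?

5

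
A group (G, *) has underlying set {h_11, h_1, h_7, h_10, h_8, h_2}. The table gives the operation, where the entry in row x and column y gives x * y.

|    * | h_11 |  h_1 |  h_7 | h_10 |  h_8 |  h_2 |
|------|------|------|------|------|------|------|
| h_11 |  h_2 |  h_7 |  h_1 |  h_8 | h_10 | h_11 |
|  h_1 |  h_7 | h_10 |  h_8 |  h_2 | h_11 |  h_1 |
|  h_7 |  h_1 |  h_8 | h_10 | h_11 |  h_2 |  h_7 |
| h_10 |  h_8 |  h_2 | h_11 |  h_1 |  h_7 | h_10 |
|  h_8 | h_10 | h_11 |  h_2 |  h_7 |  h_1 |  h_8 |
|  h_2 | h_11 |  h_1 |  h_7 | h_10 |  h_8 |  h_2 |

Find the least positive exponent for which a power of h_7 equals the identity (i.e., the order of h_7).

The identity element is h_2 (its row matches the header).
h_7^1 = h_7
h_7^2 = h_7 * h_7 = h_10
h_7^3 = h_10 * h_7 = h_11
h_7^4 = h_11 * h_7 = h_1
h_7^5 = h_1 * h_7 = h_8
h_7^6 = h_8 * h_7 = h_2
The first power of h_7 equal to the identity is h_7^6, so ord(h_7) = 6.

6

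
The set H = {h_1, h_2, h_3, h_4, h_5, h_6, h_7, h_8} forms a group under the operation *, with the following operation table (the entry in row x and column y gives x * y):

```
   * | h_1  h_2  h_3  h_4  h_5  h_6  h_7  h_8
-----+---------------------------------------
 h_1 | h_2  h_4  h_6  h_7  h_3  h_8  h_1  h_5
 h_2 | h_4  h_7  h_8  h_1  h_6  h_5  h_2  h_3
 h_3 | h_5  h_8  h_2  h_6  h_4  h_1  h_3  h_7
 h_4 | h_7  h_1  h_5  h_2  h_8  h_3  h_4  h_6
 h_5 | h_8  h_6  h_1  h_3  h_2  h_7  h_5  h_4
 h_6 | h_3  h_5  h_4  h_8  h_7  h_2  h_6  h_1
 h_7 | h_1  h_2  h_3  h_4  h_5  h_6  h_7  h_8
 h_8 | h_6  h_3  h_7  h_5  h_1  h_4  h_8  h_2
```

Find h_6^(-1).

h_5

First locate the identity: row h_7 matches the header, so h_7 is the identity.
Scan row h_6 for h_7: h_6 * h_5 = h_7. Hence h_6^(-1) = h_5.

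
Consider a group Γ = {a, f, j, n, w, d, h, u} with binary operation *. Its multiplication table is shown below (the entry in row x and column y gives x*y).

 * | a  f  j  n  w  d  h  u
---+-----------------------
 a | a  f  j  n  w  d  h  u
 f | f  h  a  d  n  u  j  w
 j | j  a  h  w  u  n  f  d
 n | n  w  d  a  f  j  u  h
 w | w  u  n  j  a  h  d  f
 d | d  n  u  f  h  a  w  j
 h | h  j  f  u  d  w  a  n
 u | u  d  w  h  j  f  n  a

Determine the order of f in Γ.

4

The identity element is a (its row matches the header).
f^1 = f
f^2 = f*f = h
f^3 = h*f = j
f^4 = j*f = a
The first power of f equal to the identity is f^4, so ord(f) = 4.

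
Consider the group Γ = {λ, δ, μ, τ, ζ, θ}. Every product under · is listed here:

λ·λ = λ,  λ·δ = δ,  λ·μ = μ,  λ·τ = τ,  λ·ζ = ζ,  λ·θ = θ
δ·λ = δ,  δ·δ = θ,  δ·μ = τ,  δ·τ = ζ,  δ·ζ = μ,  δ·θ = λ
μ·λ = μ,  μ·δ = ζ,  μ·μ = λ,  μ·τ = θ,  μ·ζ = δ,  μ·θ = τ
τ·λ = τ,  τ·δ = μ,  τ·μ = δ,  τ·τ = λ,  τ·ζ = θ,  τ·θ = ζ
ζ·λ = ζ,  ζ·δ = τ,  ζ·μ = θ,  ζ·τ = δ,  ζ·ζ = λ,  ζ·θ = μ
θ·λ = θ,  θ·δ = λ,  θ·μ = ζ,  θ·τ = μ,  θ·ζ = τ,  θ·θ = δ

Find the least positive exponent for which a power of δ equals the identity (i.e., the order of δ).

3

The identity element is λ (its row matches the header).
δ^1 = δ
δ^2 = δ·δ = θ
δ^3 = θ·δ = λ
The first power of δ equal to the identity is δ^3, so ord(δ) = 3.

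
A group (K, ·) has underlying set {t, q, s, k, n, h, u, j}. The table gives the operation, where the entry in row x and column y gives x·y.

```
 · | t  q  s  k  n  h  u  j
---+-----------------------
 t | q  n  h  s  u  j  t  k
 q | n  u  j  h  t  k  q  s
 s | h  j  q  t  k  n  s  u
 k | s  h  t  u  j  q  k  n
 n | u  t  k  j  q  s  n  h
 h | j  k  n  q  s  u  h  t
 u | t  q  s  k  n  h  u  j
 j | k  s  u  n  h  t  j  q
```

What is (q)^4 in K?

u

q^1 = q
q^2 = q·q = u
q^3 = u·q = q
q^4 = q·q = u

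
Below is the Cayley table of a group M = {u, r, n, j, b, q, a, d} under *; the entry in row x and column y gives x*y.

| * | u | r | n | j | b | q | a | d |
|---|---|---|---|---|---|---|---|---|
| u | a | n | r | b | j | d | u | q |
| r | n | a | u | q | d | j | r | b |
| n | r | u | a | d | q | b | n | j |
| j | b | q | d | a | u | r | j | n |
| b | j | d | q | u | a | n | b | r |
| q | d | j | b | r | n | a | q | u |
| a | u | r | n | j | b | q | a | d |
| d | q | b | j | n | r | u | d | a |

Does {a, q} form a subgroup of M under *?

Yes

{a, q} contains the identity a.
Checking products: every product of two elements of {a, q} (read from the table) lies in {a, q}, so the set is closed.
In a finite group, a nonempty closed subset is a subgroup. So {a, q} ≤ M.
(Structurally, M here is isomorphic to the elementary abelian group (Z_2)^3.)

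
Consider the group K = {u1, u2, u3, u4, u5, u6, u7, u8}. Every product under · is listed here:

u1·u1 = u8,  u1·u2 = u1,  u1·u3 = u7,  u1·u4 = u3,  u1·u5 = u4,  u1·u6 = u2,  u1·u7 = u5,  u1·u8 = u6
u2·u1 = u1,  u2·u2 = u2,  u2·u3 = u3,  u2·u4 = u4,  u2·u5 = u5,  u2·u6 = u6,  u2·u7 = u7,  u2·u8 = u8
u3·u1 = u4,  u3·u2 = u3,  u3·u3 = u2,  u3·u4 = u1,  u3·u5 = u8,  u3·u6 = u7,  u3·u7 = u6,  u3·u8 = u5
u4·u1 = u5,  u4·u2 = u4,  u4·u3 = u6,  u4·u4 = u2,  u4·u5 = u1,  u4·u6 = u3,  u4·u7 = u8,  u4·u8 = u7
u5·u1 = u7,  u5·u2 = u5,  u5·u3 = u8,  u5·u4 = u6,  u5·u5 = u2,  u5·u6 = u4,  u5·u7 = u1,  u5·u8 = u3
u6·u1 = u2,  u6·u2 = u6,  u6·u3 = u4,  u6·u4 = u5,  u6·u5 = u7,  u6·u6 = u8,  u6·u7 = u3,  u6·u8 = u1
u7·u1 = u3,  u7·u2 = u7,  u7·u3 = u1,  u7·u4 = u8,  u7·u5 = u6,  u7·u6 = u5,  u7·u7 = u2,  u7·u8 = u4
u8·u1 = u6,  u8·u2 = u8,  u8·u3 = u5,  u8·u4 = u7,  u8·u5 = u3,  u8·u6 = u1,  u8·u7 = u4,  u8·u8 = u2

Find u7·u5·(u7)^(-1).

The identity is u2. In row u7, the entry u2 sits in column u7, so u7^(-1) = u7.
u7·u5 = u6
u6·u7 = u3
(Structurally, K here is isomorphic to the dihedral group D_4.)

u3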